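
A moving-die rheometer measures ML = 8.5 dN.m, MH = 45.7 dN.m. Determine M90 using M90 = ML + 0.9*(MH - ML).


M90 = ML + 0.9 * (MH - ML)
M90 = 8.5 + 0.9 * (45.7 - 8.5)
M90 = 8.5 + 0.9 * 37.2
M90 = 41.98 dN.m

41.98 dN.m


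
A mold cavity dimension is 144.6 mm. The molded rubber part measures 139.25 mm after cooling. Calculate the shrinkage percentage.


Shrinkage = (mold - part) / mold * 100
= (144.6 - 139.25) / 144.6 * 100
= 5.35 / 144.6 * 100
= 3.7%

3.7%


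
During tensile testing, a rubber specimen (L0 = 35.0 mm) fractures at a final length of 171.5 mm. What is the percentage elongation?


Elongation = (Lf - L0) / L0 * 100
= (171.5 - 35.0) / 35.0 * 100
= 136.5 / 35.0 * 100
= 390.0%

390.0%


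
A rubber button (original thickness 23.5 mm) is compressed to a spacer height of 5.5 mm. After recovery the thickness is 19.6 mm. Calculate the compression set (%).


CS = (t0 - recovered) / (t0 - ts) * 100
= (23.5 - 19.6) / (23.5 - 5.5) * 100
= 3.9 / 18.0 * 100
= 21.7%

21.7%


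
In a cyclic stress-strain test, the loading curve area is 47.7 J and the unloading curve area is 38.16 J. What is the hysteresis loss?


Hysteresis loss = loading - unloading
= 47.7 - 38.16
= 9.54 J

9.54 J


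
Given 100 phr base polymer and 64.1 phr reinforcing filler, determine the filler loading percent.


Filler % = filler / (rubber + filler) * 100
= 64.1 / (100 + 64.1) * 100
= 64.1 / 164.1 * 100
= 39.06%

39.06%


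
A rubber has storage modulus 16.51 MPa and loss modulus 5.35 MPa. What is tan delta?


tan delta = E'' / E'
= 5.35 / 16.51
= 0.324

tan delta = 0.324


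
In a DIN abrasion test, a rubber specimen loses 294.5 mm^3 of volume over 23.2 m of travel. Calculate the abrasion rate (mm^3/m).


Rate = volume_loss / distance
= 294.5 / 23.2
= 12.694 mm^3/m

12.694 mm^3/m


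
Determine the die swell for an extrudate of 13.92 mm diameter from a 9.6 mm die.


Die swell ratio = D_extrudate / D_die
= 13.92 / 9.6
= 1.45

Die swell = 1.45


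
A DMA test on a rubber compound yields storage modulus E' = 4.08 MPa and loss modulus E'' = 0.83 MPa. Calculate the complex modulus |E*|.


|E*| = sqrt(E'^2 + E''^2)
= sqrt(4.08^2 + 0.83^2)
= sqrt(16.6464 + 0.6889)
= 4.164 MPa

4.164 MPa


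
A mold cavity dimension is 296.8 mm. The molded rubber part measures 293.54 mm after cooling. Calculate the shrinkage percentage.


Shrinkage = (mold - part) / mold * 100
= (296.8 - 293.54) / 296.8 * 100
= 3.26 / 296.8 * 100
= 1.1%

1.1%


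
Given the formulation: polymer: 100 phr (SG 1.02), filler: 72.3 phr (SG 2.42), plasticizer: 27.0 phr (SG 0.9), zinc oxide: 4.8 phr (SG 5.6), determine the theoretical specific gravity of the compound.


Sum of weights = 204.1
Volume contributions:
  polymer: 100/1.02 = 98.0392
  filler: 72.3/2.42 = 29.8760
  plasticizer: 27.0/0.9 = 30.0000
  zinc oxide: 4.8/5.6 = 0.8571
Sum of volumes = 158.7724
SG = 204.1 / 158.7724 = 1.285

SG = 1.285


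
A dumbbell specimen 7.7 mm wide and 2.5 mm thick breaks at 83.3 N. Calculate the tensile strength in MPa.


Area = width * thickness = 7.7 * 2.5 = 19.25 mm^2
TS = force / area = 83.3 / 19.25 = 4.33 MPa

4.33 MPa


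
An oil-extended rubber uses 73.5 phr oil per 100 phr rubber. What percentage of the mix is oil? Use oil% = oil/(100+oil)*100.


Oil % = oil / (100 + oil) * 100
= 73.5 / (100 + 73.5) * 100
= 73.5 / 173.5 * 100
= 42.36%

42.36%


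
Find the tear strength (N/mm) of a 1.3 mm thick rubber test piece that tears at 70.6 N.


Tear strength = force / thickness
= 70.6 / 1.3
= 54.31 N/mm

54.31 N/mm


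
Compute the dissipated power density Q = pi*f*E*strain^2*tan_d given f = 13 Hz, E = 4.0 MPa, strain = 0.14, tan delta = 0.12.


Q = pi * f * E * strain^2 * tan_d
= pi * 13 * 4.0 * 0.14^2 * 0.12
= pi * 13 * 4.0 * 0.0196 * 0.12
= 0.3842

Q = 0.3842


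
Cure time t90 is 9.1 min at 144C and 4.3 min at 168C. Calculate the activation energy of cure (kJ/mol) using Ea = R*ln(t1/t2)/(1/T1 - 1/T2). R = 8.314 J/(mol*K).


T1 = 417.15 K, T2 = 441.15 K
1/T1 - 1/T2 = 1.3042e-04
ln(t1/t2) = ln(9.1/4.3) = 0.7497
Ea = 8.314 * 0.7497 / 1.3042e-04 = 47790.4693 J/mol
Ea = 47.79 kJ/mol

47.79 kJ/mol


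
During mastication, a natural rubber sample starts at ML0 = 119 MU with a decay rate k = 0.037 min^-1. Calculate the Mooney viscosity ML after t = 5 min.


ML = ML0 * exp(-k * t)
ML = 119 * exp(-0.037 * 5)
ML = 119 * 0.8311
ML = 98.9 MU

98.9 MU


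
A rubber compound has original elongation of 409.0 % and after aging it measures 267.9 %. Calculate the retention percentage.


Retention = aged / original * 100
= 267.9 / 409.0 * 100
= 65.5%

65.5%


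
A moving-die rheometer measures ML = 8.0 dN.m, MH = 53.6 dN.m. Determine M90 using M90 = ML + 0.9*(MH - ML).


M90 = ML + 0.9 * (MH - ML)
M90 = 8.0 + 0.9 * (53.6 - 8.0)
M90 = 8.0 + 0.9 * 45.6
M90 = 49.04 dN.m

49.04 dN.m


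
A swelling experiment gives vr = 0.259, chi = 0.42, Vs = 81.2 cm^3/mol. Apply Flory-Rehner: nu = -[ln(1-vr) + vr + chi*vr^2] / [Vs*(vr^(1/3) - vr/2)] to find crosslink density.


ln(1 - vr) = ln(1 - 0.259) = -0.2998
Numerator = -((-0.2998) + 0.259 + 0.42 * 0.259^2) = 0.0126
Denominator = 81.2 * (0.259^(1/3) - 0.259/2) = 41.2440
nu = 0.0126 / 41.2440 = 3.0503e-04 mol/cm^3

3.0503e-04 mol/cm^3


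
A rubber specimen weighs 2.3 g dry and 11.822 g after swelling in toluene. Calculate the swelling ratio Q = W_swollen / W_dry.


Q = W_swollen / W_dry
Q = 11.822 / 2.3
Q = 5.14

Q = 5.14


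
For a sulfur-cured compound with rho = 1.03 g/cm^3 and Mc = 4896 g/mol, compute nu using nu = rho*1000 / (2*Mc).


nu = rho * 1000 / (2 * Mc)
nu = 1.03 * 1000 / (2 * 4896)
nu = 1030.0 / 9792
nu = 0.1052 mol/L

0.1052 mol/L


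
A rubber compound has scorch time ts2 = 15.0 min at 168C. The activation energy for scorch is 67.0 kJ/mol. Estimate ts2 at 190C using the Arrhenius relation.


Convert temperatures: T1 = 168 + 273.15 = 441.15 K, T2 = 190 + 273.15 = 463.15 K
ts2_new = 15.0 * exp(67000 / 8.314 * (1/463.15 - 1/441.15))
1/T2 - 1/T1 = -1.0767e-04
ts2_new = 6.3 min

6.3 min


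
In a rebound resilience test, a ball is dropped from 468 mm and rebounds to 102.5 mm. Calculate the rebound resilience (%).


Resilience = h_rebound / h_drop * 100
= 102.5 / 468 * 100
= 21.9%

21.9%


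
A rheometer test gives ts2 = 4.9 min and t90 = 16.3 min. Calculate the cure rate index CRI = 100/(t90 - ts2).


CRI = 100 / (t90 - ts2)
= 100 / (16.3 - 4.9)
= 100 / 11.4
= 8.77 min^-1

8.77 min^-1


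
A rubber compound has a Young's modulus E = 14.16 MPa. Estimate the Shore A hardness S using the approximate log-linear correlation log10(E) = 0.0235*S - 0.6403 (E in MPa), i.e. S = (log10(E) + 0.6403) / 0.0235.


log10(E) = 0.0235*S - 0.6403  =>  S = (log10(E) + 0.6403) / 0.0235
log10(14.16) = 1.151063
S = (1.151063 + 0.6403) / 0.0235 = 1.791363 / 0.0235
S = 76.2

Shore A = 76.2


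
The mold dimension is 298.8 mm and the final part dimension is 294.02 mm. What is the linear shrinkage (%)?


Shrinkage = (mold - part) / mold * 100
= (298.8 - 294.02) / 298.8 * 100
= 4.78 / 298.8 * 100
= 1.6%

1.6%


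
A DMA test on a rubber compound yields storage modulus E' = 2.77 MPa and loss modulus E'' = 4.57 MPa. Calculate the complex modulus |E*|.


|E*| = sqrt(E'^2 + E''^2)
= sqrt(2.77^2 + 4.57^2)
= sqrt(7.6729 + 20.8849)
= 5.344 MPa

5.344 MPa


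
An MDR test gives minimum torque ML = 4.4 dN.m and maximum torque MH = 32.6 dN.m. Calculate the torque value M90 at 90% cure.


M90 = ML + 0.9 * (MH - ML)
M90 = 4.4 + 0.9 * (32.6 - 4.4)
M90 = 4.4 + 0.9 * 28.2
M90 = 29.78 dN.m

29.78 dN.m


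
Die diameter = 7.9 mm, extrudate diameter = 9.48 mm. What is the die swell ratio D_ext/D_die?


Die swell ratio = D_extrudate / D_die
= 9.48 / 7.9
= 1.2

Die swell = 1.2


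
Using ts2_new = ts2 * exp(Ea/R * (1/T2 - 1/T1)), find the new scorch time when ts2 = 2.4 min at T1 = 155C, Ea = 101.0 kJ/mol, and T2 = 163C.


Convert temperatures: T1 = 155 + 273.15 = 428.15 K, T2 = 163 + 273.15 = 436.15 K
ts2_new = 2.4 * exp(101000 / 8.314 * (1/436.15 - 1/428.15))
1/T2 - 1/T1 = -4.2841e-05
ts2_new = 1.43 min

1.43 min


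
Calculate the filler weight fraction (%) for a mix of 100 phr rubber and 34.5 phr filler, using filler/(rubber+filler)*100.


Filler % = filler / (rubber + filler) * 100
= 34.5 / (100 + 34.5) * 100
= 34.5 / 134.5 * 100
= 25.65%

25.65%


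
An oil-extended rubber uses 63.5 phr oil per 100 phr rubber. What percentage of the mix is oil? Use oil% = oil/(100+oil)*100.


Oil % = oil / (100 + oil) * 100
= 63.5 / (100 + 63.5) * 100
= 63.5 / 163.5 * 100
= 38.84%

38.84%


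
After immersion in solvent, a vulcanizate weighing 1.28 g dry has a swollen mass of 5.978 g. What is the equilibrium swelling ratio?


Q = W_swollen / W_dry
Q = 5.978 / 1.28
Q = 4.67

Q = 4.67


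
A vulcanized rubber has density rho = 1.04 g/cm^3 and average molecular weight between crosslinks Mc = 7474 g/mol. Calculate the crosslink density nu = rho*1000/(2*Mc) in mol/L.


nu = rho * 1000 / (2 * Mc)
nu = 1.04 * 1000 / (2 * 7474)
nu = 1040.0 / 14948
nu = 0.0696 mol/L

0.0696 mol/L


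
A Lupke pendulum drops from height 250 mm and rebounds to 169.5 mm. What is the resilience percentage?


Resilience = h_rebound / h_drop * 100
= 169.5 / 250 * 100
= 67.8%

67.8%


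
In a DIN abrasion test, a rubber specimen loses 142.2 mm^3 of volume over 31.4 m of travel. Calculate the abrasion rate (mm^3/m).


Rate = volume_loss / distance
= 142.2 / 31.4
= 4.529 mm^3/m

4.529 mm^3/m


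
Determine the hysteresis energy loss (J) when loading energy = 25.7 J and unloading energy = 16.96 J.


Hysteresis loss = loading - unloading
= 25.7 - 16.96
= 8.74 J

8.74 J


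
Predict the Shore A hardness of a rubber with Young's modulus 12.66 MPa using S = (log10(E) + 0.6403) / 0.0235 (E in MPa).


log10(E) = 0.0235*S - 0.6403  =>  S = (log10(E) + 0.6403) / 0.0235
log10(12.66) = 1.102434
S = (1.102434 + 0.6403) / 0.0235 = 1.742734 / 0.0235
S = 74.2

Shore A = 74.2


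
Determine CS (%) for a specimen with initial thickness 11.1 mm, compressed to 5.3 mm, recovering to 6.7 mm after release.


CS = (t0 - recovered) / (t0 - ts) * 100
= (11.1 - 6.7) / (11.1 - 5.3) * 100
= 4.4 / 5.8 * 100
= 75.9%

75.9%


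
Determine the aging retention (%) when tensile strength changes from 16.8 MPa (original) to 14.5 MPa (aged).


Retention = aged / original * 100
= 14.5 / 16.8 * 100
= 86.3%

86.3%


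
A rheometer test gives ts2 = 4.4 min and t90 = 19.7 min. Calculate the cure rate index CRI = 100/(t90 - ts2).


CRI = 100 / (t90 - ts2)
= 100 / (19.7 - 4.4)
= 100 / 15.3
= 6.54 min^-1

6.54 min^-1


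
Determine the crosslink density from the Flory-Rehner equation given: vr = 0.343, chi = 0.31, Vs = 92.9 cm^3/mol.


ln(1 - vr) = ln(1 - 0.343) = -0.4201
Numerator = -((-0.4201) + 0.343 + 0.31 * 0.343^2) = 0.0406
Denominator = 92.9 * (0.343^(1/3) - 0.343/2) = 49.0977
nu = 0.0406 / 49.0977 = 8.2692e-04 mol/cm^3

8.2692e-04 mol/cm^3


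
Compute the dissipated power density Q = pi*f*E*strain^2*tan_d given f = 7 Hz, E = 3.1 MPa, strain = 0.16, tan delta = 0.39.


Q = pi * f * E * strain^2 * tan_d
= pi * 7 * 3.1 * 0.16^2 * 0.39
= pi * 7 * 3.1 * 0.0256 * 0.39
= 0.6806

Q = 0.6806


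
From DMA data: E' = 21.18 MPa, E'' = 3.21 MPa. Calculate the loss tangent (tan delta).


tan delta = E'' / E'
= 3.21 / 21.18
= 0.1516

tan delta = 0.1516


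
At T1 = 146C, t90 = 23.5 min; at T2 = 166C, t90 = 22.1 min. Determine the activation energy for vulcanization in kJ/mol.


T1 = 419.15 K, T2 = 439.15 K
1/T1 - 1/T2 = 1.0865e-04
ln(t1/t2) = ln(23.5/22.1) = 0.0614
Ea = 8.314 * 0.0614 / 1.0865e-04 = 4699.9375 J/mol
Ea = 4.7 kJ/mol

4.7 kJ/mol


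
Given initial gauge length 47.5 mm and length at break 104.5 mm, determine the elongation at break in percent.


Elongation = (Lf - L0) / L0 * 100
= (104.5 - 47.5) / 47.5 * 100
= 57.0 / 47.5 * 100
= 120.0%

120.0%


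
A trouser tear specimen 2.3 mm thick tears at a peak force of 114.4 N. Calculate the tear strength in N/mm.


Tear strength = force / thickness
= 114.4 / 2.3
= 49.74 N/mm

49.74 N/mm


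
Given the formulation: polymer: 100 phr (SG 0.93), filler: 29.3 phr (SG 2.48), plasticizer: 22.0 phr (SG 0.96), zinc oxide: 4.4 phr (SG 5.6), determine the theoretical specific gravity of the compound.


Sum of weights = 155.7
Volume contributions:
  polymer: 100/0.93 = 107.5269
  filler: 29.3/2.48 = 11.8145
  plasticizer: 22.0/0.96 = 22.9167
  zinc oxide: 4.4/5.6 = 0.7857
Sum of volumes = 143.0438
SG = 155.7 / 143.0438 = 1.088

SG = 1.088


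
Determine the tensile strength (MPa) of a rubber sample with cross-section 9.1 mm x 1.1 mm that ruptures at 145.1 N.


Area = width * thickness = 9.1 * 1.1 = 10.01 mm^2
TS = force / area = 145.1 / 10.01 = 14.5 MPa

14.5 MPa


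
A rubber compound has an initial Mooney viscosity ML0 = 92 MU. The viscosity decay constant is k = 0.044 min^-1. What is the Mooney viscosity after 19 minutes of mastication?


ML = ML0 * exp(-k * t)
ML = 92 * exp(-0.044 * 19)
ML = 92 * 0.4334
ML = 39.88 MU

39.88 MU


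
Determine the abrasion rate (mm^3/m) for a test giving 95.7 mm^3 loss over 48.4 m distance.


Rate = volume_loss / distance
= 95.7 / 48.4
= 1.977 mm^3/m

1.977 mm^3/m


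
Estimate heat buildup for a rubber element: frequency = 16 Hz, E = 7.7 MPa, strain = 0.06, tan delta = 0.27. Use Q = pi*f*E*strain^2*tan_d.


Q = pi * f * E * strain^2 * tan_d
= pi * 16 * 7.7 * 0.06^2 * 0.27
= pi * 16 * 7.7 * 0.0036 * 0.27
= 0.3762

Q = 0.3762


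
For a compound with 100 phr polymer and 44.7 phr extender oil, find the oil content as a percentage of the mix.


Oil % = oil / (100 + oil) * 100
= 44.7 / (100 + 44.7) * 100
= 44.7 / 144.7 * 100
= 30.89%

30.89%


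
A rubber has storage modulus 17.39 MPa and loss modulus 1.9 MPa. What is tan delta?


tan delta = E'' / E'
= 1.9 / 17.39
= 0.1093

tan delta = 0.1093


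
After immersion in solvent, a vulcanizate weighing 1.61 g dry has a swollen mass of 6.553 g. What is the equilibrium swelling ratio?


Q = W_swollen / W_dry
Q = 6.553 / 1.61
Q = 4.07

Q = 4.07


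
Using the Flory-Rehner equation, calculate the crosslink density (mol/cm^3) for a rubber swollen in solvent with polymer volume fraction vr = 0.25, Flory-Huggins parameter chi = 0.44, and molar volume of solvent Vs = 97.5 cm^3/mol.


ln(1 - vr) = ln(1 - 0.25) = -0.2877
Numerator = -((-0.2877) + 0.25 + 0.44 * 0.25^2) = 0.0102
Denominator = 97.5 * (0.25^(1/3) - 0.25/2) = 49.2337
nu = 0.0102 / 49.2337 = 2.0681e-04 mol/cm^3

2.0681e-04 mol/cm^3


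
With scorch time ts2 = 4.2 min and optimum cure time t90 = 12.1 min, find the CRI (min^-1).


CRI = 100 / (t90 - ts2)
= 100 / (12.1 - 4.2)
= 100 / 7.9
= 12.66 min^-1

12.66 min^-1


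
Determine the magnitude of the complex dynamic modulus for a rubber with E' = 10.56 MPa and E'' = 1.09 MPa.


|E*| = sqrt(E'^2 + E''^2)
= sqrt(10.56^2 + 1.09^2)
= sqrt(111.5136 + 1.1881)
= 10.616 MPa

10.616 MPa


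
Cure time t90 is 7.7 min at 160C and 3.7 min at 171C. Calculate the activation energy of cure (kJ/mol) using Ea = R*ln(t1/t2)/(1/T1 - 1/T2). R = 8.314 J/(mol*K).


T1 = 433.15 K, T2 = 444.15 K
1/T1 - 1/T2 = 5.7177e-05
ln(t1/t2) = ln(7.7/3.7) = 0.7329
Ea = 8.314 * 0.7329 / 5.7177e-05 = 106566.9755 J/mol
Ea = 106.57 kJ/mol

106.57 kJ/mol


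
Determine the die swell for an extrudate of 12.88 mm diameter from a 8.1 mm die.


Die swell ratio = D_extrudate / D_die
= 12.88 / 8.1
= 1.59

Die swell = 1.59


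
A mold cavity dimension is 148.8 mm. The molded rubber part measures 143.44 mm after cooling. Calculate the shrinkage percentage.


Shrinkage = (mold - part) / mold * 100
= (148.8 - 143.44) / 148.8 * 100
= 5.36 / 148.8 * 100
= 3.6%

3.6%


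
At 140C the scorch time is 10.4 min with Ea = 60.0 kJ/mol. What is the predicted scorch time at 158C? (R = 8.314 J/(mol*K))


Convert temperatures: T1 = 140 + 273.15 = 413.15 K, T2 = 158 + 273.15 = 431.15 K
ts2_new = 10.4 * exp(60000 / 8.314 * (1/431.15 - 1/413.15))
1/T2 - 1/T1 = -1.0105e-04
ts2_new = 5.02 min

5.02 min


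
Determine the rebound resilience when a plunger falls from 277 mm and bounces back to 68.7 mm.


Resilience = h_rebound / h_drop * 100
= 68.7 / 277 * 100
= 24.8%

24.8%


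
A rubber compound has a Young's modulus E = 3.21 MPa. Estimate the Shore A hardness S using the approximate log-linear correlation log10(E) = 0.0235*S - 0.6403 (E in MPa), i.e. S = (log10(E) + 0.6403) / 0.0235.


log10(E) = 0.0235*S - 0.6403  =>  S = (log10(E) + 0.6403) / 0.0235
log10(3.21) = 0.506505
S = (0.506505 + 0.6403) / 0.0235 = 1.146805 / 0.0235
S = 48.8

Shore A = 48.8


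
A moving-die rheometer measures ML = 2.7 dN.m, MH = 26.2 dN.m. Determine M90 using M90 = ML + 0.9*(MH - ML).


M90 = ML + 0.9 * (MH - ML)
M90 = 2.7 + 0.9 * (26.2 - 2.7)
M90 = 2.7 + 0.9 * 23.5
M90 = 23.85 dN.m

23.85 dN.m


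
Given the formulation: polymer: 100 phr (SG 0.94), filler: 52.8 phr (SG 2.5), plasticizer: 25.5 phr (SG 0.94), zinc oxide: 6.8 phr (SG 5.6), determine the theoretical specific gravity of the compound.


Sum of weights = 185.1
Volume contributions:
  polymer: 100/0.94 = 106.3830
  filler: 52.8/2.5 = 21.1200
  plasticizer: 25.5/0.94 = 27.1277
  zinc oxide: 6.8/5.6 = 1.2143
Sum of volumes = 155.8449
SG = 185.1 / 155.8449 = 1.188

SG = 1.188


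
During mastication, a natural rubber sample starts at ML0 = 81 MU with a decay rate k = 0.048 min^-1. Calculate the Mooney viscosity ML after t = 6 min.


ML = ML0 * exp(-k * t)
ML = 81 * exp(-0.048 * 6)
ML = 81 * 0.7498
ML = 60.73 MU

60.73 MU


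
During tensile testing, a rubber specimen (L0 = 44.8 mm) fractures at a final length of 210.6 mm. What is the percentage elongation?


Elongation = (Lf - L0) / L0 * 100
= (210.6 - 44.8) / 44.8 * 100
= 165.8 / 44.8 * 100
= 370.1%

370.1%


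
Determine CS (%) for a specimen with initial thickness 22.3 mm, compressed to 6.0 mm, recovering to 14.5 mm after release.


CS = (t0 - recovered) / (t0 - ts) * 100
= (22.3 - 14.5) / (22.3 - 6.0) * 100
= 7.8 / 16.3 * 100
= 47.9%

47.9%


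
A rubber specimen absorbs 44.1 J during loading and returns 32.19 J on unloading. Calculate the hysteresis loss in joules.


Hysteresis loss = loading - unloading
= 44.1 - 32.19
= 11.91 J

11.91 J


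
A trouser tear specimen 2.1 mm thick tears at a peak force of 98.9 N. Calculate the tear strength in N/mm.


Tear strength = force / thickness
= 98.9 / 2.1
= 47.1 N/mm

47.1 N/mm


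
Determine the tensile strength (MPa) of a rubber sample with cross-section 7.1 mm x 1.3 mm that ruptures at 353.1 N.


Area = width * thickness = 7.1 * 1.3 = 9.23 mm^2
TS = force / area = 353.1 / 9.23 = 38.26 MPa

38.26 MPa


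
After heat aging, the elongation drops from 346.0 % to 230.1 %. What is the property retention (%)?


Retention = aged / original * 100
= 230.1 / 346.0 * 100
= 66.5%

66.5%


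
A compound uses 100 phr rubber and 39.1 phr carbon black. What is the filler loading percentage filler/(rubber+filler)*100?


Filler % = filler / (rubber + filler) * 100
= 39.1 / (100 + 39.1) * 100
= 39.1 / 139.1 * 100
= 28.11%

28.11%


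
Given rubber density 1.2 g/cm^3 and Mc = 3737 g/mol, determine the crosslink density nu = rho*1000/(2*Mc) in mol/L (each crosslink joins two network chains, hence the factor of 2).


nu = rho * 1000 / (2 * Mc)
nu = 1.2 * 1000 / (2 * 3737)
nu = 1200.0 / 7474
nu = 0.1606 mol/L

0.1606 mol/L


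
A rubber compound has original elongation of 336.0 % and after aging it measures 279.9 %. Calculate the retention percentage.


Retention = aged / original * 100
= 279.9 / 336.0 * 100
= 83.3%

83.3%


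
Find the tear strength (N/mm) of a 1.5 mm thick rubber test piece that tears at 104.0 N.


Tear strength = force / thickness
= 104.0 / 1.5
= 69.33 N/mm

69.33 N/mm


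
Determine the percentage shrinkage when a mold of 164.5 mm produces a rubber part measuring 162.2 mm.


Shrinkage = (mold - part) / mold * 100
= (164.5 - 162.2) / 164.5 * 100
= 2.3 / 164.5 * 100
= 1.4%

1.4%


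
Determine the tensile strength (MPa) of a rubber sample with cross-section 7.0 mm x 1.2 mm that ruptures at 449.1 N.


Area = width * thickness = 7.0 * 1.2 = 8.4 mm^2
TS = force / area = 449.1 / 8.4 = 53.46 MPa

53.46 MPa


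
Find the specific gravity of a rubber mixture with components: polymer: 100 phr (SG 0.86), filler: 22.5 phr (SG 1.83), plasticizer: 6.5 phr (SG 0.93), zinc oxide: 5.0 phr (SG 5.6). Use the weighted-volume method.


Sum of weights = 134.0
Volume contributions:
  polymer: 100/0.86 = 116.2791
  filler: 22.5/1.83 = 12.2951
  plasticizer: 6.5/0.93 = 6.9892
  zinc oxide: 5.0/5.6 = 0.8929
Sum of volumes = 136.4563
SG = 134.0 / 136.4563 = 0.982

SG = 0.982


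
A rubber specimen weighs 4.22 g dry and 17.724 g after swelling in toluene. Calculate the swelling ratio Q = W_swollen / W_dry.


Q = W_swollen / W_dry
Q = 17.724 / 4.22
Q = 4.2

Q = 4.2


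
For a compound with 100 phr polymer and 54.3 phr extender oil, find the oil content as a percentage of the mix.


Oil % = oil / (100 + oil) * 100
= 54.3 / (100 + 54.3) * 100
= 54.3 / 154.3 * 100
= 35.19%

35.19%


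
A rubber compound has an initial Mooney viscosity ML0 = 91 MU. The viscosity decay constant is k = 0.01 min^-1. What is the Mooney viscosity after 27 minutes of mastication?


ML = ML0 * exp(-k * t)
ML = 91 * exp(-0.01 * 27)
ML = 91 * 0.7634
ML = 69.47 MU

69.47 MU


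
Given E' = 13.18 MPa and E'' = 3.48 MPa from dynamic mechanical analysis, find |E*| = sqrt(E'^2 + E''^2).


|E*| = sqrt(E'^2 + E''^2)
= sqrt(13.18^2 + 3.48^2)
= sqrt(173.7124 + 12.1104)
= 13.632 MPa

13.632 MPa


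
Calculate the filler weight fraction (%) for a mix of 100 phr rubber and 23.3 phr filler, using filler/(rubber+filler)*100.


Filler % = filler / (rubber + filler) * 100
= 23.3 / (100 + 23.3) * 100
= 23.3 / 123.3 * 100
= 18.9%

18.9%


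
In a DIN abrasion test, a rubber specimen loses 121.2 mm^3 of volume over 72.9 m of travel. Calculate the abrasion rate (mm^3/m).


Rate = volume_loss / distance
= 121.2 / 72.9
= 1.663 mm^3/m

1.663 mm^3/m


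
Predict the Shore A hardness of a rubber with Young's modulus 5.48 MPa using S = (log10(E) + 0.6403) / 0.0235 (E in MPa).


log10(E) = 0.0235*S - 0.6403  =>  S = (log10(E) + 0.6403) / 0.0235
log10(5.48) = 0.738781
S = (0.738781 + 0.6403) / 0.0235 = 1.379081 / 0.0235
S = 58.7

Shore A = 58.7


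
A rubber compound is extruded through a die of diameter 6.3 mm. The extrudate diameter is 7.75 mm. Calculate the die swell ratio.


Die swell ratio = D_extrudate / D_die
= 7.75 / 6.3
= 1.23

Die swell = 1.23


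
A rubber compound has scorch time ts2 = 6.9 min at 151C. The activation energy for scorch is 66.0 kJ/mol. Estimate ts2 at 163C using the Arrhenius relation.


Convert temperatures: T1 = 151 + 273.15 = 424.15 K, T2 = 163 + 273.15 = 436.15 K
ts2_new = 6.9 * exp(66000 / 8.314 * (1/436.15 - 1/424.15))
1/T2 - 1/T1 = -6.4867e-05
ts2_new = 4.12 min

4.12 min


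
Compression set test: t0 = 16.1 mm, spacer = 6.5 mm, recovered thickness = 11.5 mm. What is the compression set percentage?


CS = (t0 - recovered) / (t0 - ts) * 100
= (16.1 - 11.5) / (16.1 - 6.5) * 100
= 4.6 / 9.6 * 100
= 47.9%

47.9%


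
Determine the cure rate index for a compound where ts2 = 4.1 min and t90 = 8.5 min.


CRI = 100 / (t90 - ts2)
= 100 / (8.5 - 4.1)
= 100 / 4.4
= 22.73 min^-1

22.73 min^-1


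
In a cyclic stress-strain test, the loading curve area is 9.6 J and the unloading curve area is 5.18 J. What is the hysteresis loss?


Hysteresis loss = loading - unloading
= 9.6 - 5.18
= 4.42 J

4.42 J


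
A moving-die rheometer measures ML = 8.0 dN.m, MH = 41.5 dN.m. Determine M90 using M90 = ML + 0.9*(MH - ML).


M90 = ML + 0.9 * (MH - ML)
M90 = 8.0 + 0.9 * (41.5 - 8.0)
M90 = 8.0 + 0.9 * 33.5
M90 = 38.15 dN.m

38.15 dN.m


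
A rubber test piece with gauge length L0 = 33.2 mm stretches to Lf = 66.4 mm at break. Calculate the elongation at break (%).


Elongation = (Lf - L0) / L0 * 100
= (66.4 - 33.2) / 33.2 * 100
= 33.2 / 33.2 * 100
= 100.0%

100.0%


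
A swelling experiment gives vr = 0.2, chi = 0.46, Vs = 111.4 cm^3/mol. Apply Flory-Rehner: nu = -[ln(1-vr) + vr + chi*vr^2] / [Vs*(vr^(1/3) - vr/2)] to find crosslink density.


ln(1 - vr) = ln(1 - 0.2) = -0.2231
Numerator = -((-0.2231) + 0.2 + 0.46 * 0.2^2) = 0.0047
Denominator = 111.4 * (0.2^(1/3) - 0.2/2) = 54.0071
nu = 0.0047 / 54.0071 = 8.7832e-05 mol/cm^3

8.7832e-05 mol/cm^3


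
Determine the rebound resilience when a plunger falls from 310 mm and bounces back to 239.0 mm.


Resilience = h_rebound / h_drop * 100
= 239.0 / 310 * 100
= 77.1%

77.1%


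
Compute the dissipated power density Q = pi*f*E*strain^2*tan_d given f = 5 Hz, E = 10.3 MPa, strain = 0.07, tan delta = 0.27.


Q = pi * f * E * strain^2 * tan_d
= pi * 5 * 10.3 * 0.07^2 * 0.27
= pi * 5 * 10.3 * 0.0049 * 0.27
= 0.2141

Q = 0.2141


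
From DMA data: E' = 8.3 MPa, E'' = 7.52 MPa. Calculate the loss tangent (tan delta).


tan delta = E'' / E'
= 7.52 / 8.3
= 0.906

tan delta = 0.906


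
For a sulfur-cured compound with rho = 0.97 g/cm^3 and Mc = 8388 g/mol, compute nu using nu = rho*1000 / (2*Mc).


nu = rho * 1000 / (2 * Mc)
nu = 0.97 * 1000 / (2 * 8388)
nu = 970.0 / 16776
nu = 0.0578 mol/L

0.0578 mol/L


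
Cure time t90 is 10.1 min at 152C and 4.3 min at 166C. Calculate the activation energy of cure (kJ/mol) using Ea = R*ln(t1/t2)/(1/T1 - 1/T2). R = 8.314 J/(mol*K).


T1 = 425.15 K, T2 = 439.15 K
1/T1 - 1/T2 = 7.4985e-05
ln(t1/t2) = ln(10.1/4.3) = 0.8539
Ea = 8.314 * 0.8539 / 7.4985e-05 = 94679.1705 J/mol
Ea = 94.68 kJ/mol

94.68 kJ/mol


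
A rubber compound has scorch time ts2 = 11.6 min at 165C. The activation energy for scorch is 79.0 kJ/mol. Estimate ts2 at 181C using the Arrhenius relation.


Convert temperatures: T1 = 165 + 273.15 = 438.15 K, T2 = 181 + 273.15 = 454.15 K
ts2_new = 11.6 * exp(79000 / 8.314 * (1/454.15 - 1/438.15))
1/T2 - 1/T1 = -8.0408e-05
ts2_new = 5.4 min

5.4 min


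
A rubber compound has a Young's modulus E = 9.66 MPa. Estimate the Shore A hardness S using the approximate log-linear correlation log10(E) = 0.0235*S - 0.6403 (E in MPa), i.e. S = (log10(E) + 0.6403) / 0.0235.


log10(E) = 0.0235*S - 0.6403  =>  S = (log10(E) + 0.6403) / 0.0235
log10(9.66) = 0.984977
S = (0.984977 + 0.6403) / 0.0235 = 1.625277 / 0.0235
S = 69.2

Shore A = 69.2


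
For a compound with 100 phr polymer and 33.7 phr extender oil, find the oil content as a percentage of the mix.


Oil % = oil / (100 + oil) * 100
= 33.7 / (100 + 33.7) * 100
= 33.7 / 133.7 * 100
= 25.21%

25.21%


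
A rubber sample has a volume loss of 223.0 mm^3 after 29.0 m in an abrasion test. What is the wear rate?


Rate = volume_loss / distance
= 223.0 / 29.0
= 7.69 mm^3/m

7.69 mm^3/m


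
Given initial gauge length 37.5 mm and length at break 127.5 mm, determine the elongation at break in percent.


Elongation = (Lf - L0) / L0 * 100
= (127.5 - 37.5) / 37.5 * 100
= 90.0 / 37.5 * 100
= 240.0%

240.0%


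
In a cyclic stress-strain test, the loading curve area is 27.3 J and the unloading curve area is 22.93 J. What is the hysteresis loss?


Hysteresis loss = loading - unloading
= 27.3 - 22.93
= 4.37 J

4.37 J


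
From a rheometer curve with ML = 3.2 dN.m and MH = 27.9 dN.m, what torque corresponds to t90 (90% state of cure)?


M90 = ML + 0.9 * (MH - ML)
M90 = 3.2 + 0.9 * (27.9 - 3.2)
M90 = 3.2 + 0.9 * 24.7
M90 = 25.43 dN.m

25.43 dN.m


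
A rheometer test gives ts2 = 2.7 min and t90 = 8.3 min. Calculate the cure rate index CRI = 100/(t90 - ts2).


CRI = 100 / (t90 - ts2)
= 100 / (8.3 - 2.7)
= 100 / 5.6
= 17.86 min^-1

17.86 min^-1


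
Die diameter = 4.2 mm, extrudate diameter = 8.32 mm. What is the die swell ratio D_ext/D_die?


Die swell ratio = D_extrudate / D_die
= 8.32 / 4.2
= 1.981

Die swell = 1.981


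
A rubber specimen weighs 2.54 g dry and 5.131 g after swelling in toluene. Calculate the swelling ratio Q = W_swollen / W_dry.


Q = W_swollen / W_dry
Q = 5.131 / 2.54
Q = 2.02

Q = 2.02


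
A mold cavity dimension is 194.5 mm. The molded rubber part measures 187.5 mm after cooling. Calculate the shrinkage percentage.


Shrinkage = (mold - part) / mold * 100
= (194.5 - 187.5) / 194.5 * 100
= 7.0 / 194.5 * 100
= 3.6%

3.6%


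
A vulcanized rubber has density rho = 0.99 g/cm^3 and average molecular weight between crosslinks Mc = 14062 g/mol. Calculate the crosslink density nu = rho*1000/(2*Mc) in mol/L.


nu = rho * 1000 / (2 * Mc)
nu = 0.99 * 1000 / (2 * 14062)
nu = 990.0 / 28124
nu = 0.0352 mol/L

0.0352 mol/L


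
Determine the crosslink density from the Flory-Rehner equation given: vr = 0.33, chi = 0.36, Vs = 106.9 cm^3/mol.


ln(1 - vr) = ln(1 - 0.33) = -0.4005
Numerator = -((-0.4005) + 0.33 + 0.36 * 0.33^2) = 0.0313
Denominator = 106.9 * (0.33^(1/3) - 0.33/2) = 56.2339
nu = 0.0313 / 56.2339 = 5.5613e-04 mol/cm^3

5.5613e-04 mol/cm^3


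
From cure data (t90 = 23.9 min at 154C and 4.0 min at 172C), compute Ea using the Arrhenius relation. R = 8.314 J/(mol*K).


T1 = 427.15 K, T2 = 445.15 K
1/T1 - 1/T2 = 9.4664e-05
ln(t1/t2) = ln(23.9/4.0) = 1.7876
Ea = 8.314 * 1.7876 / 9.4664e-05 = 156996.7948 J/mol
Ea = 157.0 kJ/mol

157.0 kJ/mol


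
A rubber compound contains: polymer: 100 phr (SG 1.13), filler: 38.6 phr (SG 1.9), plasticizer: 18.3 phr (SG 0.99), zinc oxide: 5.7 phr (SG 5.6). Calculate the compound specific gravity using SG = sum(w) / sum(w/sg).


Sum of weights = 162.6
Volume contributions:
  polymer: 100/1.13 = 88.4956
  filler: 38.6/1.9 = 20.3158
  plasticizer: 18.3/0.99 = 18.4848
  zinc oxide: 5.7/5.6 = 1.0179
Sum of volumes = 128.3141
SG = 162.6 / 128.3141 = 1.267

SG = 1.267


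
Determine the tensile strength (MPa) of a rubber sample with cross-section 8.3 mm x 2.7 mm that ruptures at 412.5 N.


Area = width * thickness = 8.3 * 2.7 = 22.41 mm^2
TS = force / area = 412.5 / 22.41 = 18.41 MPa

18.41 MPa


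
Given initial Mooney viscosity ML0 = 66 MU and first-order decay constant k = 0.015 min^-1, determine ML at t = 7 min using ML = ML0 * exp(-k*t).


ML = ML0 * exp(-k * t)
ML = 66 * exp(-0.015 * 7)
ML = 66 * 0.9003
ML = 59.42 MU

59.42 MU


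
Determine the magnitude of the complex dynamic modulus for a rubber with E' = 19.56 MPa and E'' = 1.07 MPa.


|E*| = sqrt(E'^2 + E''^2)
= sqrt(19.56^2 + 1.07^2)
= sqrt(382.5936 + 1.1449)
= 19.589 MPa

19.589 MPa


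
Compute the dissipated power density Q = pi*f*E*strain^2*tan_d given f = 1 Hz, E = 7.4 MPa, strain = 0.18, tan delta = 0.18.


Q = pi * f * E * strain^2 * tan_d
= pi * 1 * 7.4 * 0.18^2 * 0.18
= pi * 1 * 7.4 * 0.0324 * 0.18
= 0.1356

Q = 0.1356


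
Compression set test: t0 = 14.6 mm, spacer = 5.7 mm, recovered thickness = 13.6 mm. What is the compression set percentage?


CS = (t0 - recovered) / (t0 - ts) * 100
= (14.6 - 13.6) / (14.6 - 5.7) * 100
= 1.0 / 8.9 * 100
= 11.2%

11.2%


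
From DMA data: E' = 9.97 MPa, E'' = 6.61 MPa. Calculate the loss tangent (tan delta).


tan delta = E'' / E'
= 6.61 / 9.97
= 0.663

tan delta = 0.663


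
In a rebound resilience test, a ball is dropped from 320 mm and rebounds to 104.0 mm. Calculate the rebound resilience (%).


Resilience = h_rebound / h_drop * 100
= 104.0 / 320 * 100
= 32.5%

32.5%


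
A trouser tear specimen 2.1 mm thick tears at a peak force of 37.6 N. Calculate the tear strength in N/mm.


Tear strength = force / thickness
= 37.6 / 2.1
= 17.9 N/mm

17.9 N/mm


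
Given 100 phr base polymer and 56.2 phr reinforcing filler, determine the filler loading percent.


Filler % = filler / (rubber + filler) * 100
= 56.2 / (100 + 56.2) * 100
= 56.2 / 156.2 * 100
= 35.98%

35.98%


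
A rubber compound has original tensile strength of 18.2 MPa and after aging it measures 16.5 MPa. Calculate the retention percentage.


Retention = aged / original * 100
= 16.5 / 18.2 * 100
= 90.7%

90.7%


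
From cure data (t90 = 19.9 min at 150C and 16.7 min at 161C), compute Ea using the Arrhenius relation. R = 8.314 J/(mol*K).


T1 = 423.15 K, T2 = 434.15 K
1/T1 - 1/T2 = 5.9877e-05
ln(t1/t2) = ln(19.9/16.7) = 0.1753
Ea = 8.314 * 0.1753 / 5.9877e-05 = 24342.2480 J/mol
Ea = 24.34 kJ/mol

24.34 kJ/mol


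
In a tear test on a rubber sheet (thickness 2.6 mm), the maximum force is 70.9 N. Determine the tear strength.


Tear strength = force / thickness
= 70.9 / 2.6
= 27.27 N/mm

27.27 N/mm


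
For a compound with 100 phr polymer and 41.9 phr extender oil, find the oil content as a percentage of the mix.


Oil % = oil / (100 + oil) * 100
= 41.9 / (100 + 41.9) * 100
= 41.9 / 141.9 * 100
= 29.53%

29.53%


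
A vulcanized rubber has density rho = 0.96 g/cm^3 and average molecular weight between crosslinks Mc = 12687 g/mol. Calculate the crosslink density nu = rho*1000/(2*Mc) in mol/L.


nu = rho * 1000 / (2 * Mc)
nu = 0.96 * 1000 / (2 * 12687)
nu = 960.0 / 25374
nu = 0.0378 mol/L

0.0378 mol/L


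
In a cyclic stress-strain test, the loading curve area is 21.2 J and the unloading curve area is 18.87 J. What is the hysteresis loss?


Hysteresis loss = loading - unloading
= 21.2 - 18.87
= 2.33 J

2.33 J


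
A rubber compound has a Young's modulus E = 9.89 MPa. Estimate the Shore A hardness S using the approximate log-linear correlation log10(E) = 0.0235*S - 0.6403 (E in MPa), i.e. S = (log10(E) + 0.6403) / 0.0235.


log10(E) = 0.0235*S - 0.6403  =>  S = (log10(E) + 0.6403) / 0.0235
log10(9.89) = 0.995196
S = (0.995196 + 0.6403) / 0.0235 = 1.635496 / 0.0235
S = 69.6

Shore A = 69.6


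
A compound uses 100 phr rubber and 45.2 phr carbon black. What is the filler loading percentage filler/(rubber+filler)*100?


Filler % = filler / (rubber + filler) * 100
= 45.2 / (100 + 45.2) * 100
= 45.2 / 145.2 * 100
= 31.13%

31.13%


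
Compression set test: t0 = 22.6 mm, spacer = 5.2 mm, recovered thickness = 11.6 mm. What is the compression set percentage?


CS = (t0 - recovered) / (t0 - ts) * 100
= (22.6 - 11.6) / (22.6 - 5.2) * 100
= 11.0 / 17.4 * 100
= 63.2%

63.2%


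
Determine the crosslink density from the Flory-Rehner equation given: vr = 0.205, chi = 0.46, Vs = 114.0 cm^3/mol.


ln(1 - vr) = ln(1 - 0.205) = -0.2294
Numerator = -((-0.2294) + 0.205 + 0.46 * 0.205^2) = 0.0051
Denominator = 114.0 * (0.205^(1/3) - 0.205/2) = 55.5336
nu = 0.0051 / 55.5336 = 9.1506e-05 mol/cm^3

9.1506e-05 mol/cm^3


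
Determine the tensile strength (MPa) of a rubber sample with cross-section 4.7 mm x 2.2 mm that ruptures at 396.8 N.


Area = width * thickness = 4.7 * 2.2 = 10.34 mm^2
TS = force / area = 396.8 / 10.34 = 38.38 MPa

38.38 MPa


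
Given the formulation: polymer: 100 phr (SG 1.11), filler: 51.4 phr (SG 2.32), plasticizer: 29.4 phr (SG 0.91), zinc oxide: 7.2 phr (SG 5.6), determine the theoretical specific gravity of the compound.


Sum of weights = 188.0
Volume contributions:
  polymer: 100/1.11 = 90.0901
  filler: 51.4/2.32 = 22.1552
  plasticizer: 29.4/0.91 = 32.3077
  zinc oxide: 7.2/5.6 = 1.2857
Sum of volumes = 145.8387
SG = 188.0 / 145.8387 = 1.289

SG = 1.289


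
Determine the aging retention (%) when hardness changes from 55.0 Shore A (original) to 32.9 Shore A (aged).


Retention = aged / original * 100
= 32.9 / 55.0 * 100
= 59.8%

59.8%


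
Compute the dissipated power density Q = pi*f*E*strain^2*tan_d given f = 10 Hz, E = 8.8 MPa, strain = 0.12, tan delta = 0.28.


Q = pi * f * E * strain^2 * tan_d
= pi * 10 * 8.8 * 0.12^2 * 0.28
= pi * 10 * 8.8 * 0.0144 * 0.28
= 1.1147

Q = 1.1147


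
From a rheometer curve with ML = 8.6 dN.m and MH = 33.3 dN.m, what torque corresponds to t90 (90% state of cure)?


M90 = ML + 0.9 * (MH - ML)
M90 = 8.6 + 0.9 * (33.3 - 8.6)
M90 = 8.6 + 0.9 * 24.7
M90 = 30.83 dN.m

30.83 dN.m


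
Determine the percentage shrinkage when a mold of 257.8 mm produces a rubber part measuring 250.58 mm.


Shrinkage = (mold - part) / mold * 100
= (257.8 - 250.58) / 257.8 * 100
= 7.22 / 257.8 * 100
= 2.8%

2.8%


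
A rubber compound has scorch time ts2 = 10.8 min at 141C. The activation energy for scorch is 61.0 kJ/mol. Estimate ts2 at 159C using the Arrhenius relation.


Convert temperatures: T1 = 141 + 273.15 = 414.15 K, T2 = 159 + 273.15 = 432.15 K
ts2_new = 10.8 * exp(61000 / 8.314 * (1/432.15 - 1/414.15))
1/T2 - 1/T1 = -1.0057e-04
ts2_new = 5.16 min

5.16 min


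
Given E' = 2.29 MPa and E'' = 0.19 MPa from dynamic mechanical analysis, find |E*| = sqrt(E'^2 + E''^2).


|E*| = sqrt(E'^2 + E''^2)
= sqrt(2.29^2 + 0.19^2)
= sqrt(5.2441 + 0.0361)
= 2.298 MPa

2.298 MPa


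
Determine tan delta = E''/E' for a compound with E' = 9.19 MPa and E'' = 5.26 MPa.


tan delta = E'' / E'
= 5.26 / 9.19
= 0.5724

tan delta = 0.5724


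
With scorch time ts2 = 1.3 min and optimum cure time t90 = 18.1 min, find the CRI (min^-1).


CRI = 100 / (t90 - ts2)
= 100 / (18.1 - 1.3)
= 100 / 16.8
= 5.95 min^-1

5.95 min^-1


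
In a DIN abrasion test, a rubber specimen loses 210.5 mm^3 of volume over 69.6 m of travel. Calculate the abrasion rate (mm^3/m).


Rate = volume_loss / distance
= 210.5 / 69.6
= 3.024 mm^3/m

3.024 mm^3/m


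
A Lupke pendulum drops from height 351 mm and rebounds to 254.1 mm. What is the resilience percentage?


Resilience = h_rebound / h_drop * 100
= 254.1 / 351 * 100
= 72.4%

72.4%


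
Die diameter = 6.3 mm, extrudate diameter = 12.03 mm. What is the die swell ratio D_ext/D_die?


Die swell ratio = D_extrudate / D_die
= 12.03 / 6.3
= 1.91

Die swell = 1.91


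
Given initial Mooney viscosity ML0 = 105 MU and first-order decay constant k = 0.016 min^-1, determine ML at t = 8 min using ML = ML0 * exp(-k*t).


ML = ML0 * exp(-k * t)
ML = 105 * exp(-0.016 * 8)
ML = 105 * 0.8799
ML = 92.38 MU

92.38 MU


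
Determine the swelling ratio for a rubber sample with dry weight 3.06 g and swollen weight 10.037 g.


Q = W_swollen / W_dry
Q = 10.037 / 3.06
Q = 3.28

Q = 3.28


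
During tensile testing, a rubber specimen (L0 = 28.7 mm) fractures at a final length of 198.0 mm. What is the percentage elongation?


Elongation = (Lf - L0) / L0 * 100
= (198.0 - 28.7) / 28.7 * 100
= 169.3 / 28.7 * 100
= 589.9%

589.9%


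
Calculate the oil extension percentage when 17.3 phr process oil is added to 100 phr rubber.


Oil % = oil / (100 + oil) * 100
= 17.3 / (100 + 17.3) * 100
= 17.3 / 117.3 * 100
= 14.75%

14.75%


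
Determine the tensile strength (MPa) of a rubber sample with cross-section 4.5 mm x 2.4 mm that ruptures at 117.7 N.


Area = width * thickness = 4.5 * 2.4 = 10.8 mm^2
TS = force / area = 117.7 / 10.8 = 10.9 MPa

10.9 MPa


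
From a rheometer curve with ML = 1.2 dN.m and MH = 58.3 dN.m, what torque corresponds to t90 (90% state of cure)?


M90 = ML + 0.9 * (MH - ML)
M90 = 1.2 + 0.9 * (58.3 - 1.2)
M90 = 1.2 + 0.9 * 57.1
M90 = 52.59 dN.m

52.59 dN.m


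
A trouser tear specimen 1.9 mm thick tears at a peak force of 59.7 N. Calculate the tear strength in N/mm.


Tear strength = force / thickness
= 59.7 / 1.9
= 31.42 N/mm

31.42 N/mm


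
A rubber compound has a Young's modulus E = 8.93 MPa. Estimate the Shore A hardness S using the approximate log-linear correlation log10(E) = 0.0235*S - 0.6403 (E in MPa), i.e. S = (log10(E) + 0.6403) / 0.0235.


log10(E) = 0.0235*S - 0.6403  =>  S = (log10(E) + 0.6403) / 0.0235
log10(8.93) = 0.950851
S = (0.950851 + 0.6403) / 0.0235 = 1.591151 / 0.0235
S = 67.7

Shore A = 67.7


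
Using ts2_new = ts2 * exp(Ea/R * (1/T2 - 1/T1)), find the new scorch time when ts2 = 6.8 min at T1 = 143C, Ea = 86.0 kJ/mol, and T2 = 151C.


Convert temperatures: T1 = 143 + 273.15 = 416.15 K, T2 = 151 + 273.15 = 424.15 K
ts2_new = 6.8 * exp(86000 / 8.314 * (1/424.15 - 1/416.15))
1/T2 - 1/T1 = -4.5323e-05
ts2_new = 4.26 min

4.26 min
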